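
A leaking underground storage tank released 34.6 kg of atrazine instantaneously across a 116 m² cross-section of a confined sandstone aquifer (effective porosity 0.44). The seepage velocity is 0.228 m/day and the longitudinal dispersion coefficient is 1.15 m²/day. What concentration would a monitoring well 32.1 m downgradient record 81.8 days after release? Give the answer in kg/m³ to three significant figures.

For an instantaneous plane source, C(x,t) = M/(n_e·A·√(4πDt)) · exp(−(x−vt)²/(4Dt)), with n_e·A the pore (flow) area.
Plume center vt = 0.228 × 81.8 = 18.6504 m, so the well at 32.1 m is 13.4496 m downgradient of the peak.
√(4πDt) = 34.38 m, giving peak height M/(n_e·A·√(4πDt)) = 34.6/(0.44 × 116 × 34.38) = 0.01972 kg/m³.
(x−vt)²/(4Dt) = (13.4496)²/(4 × 1.15 × 81.8) = 0.4807; exp(−0.4807) = 0.6184.
C = 0.01972 × 0.6184 = 0.0122 kg/m³.

0.0122 kg/m³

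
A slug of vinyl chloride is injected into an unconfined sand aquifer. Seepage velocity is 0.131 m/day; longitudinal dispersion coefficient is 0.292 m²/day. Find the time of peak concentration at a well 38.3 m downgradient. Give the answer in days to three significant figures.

276 days

For the 1D instantaneous-source solution, setting ∂C/∂t = 0 at fixed x gives v²t² + 2Dt − x² = 0, so t = (√(D² + v²x²) − D)/v².
√(D² + v²x²) = √(0.292² + 0.131² × 38.3²) = 5.026; v² = 0.017161.
t = (5.026 − 0.292)/0.017161 = 276 days (vs. the pure-advection estimate x/v = 292 d).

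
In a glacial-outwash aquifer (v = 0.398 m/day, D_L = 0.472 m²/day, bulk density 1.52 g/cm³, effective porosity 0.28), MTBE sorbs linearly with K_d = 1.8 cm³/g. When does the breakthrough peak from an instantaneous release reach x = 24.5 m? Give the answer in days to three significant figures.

632 days

Retardation factor R = 1 + ρ_b·K_d/n = 1 + 1.52 × 1.8/0.28 = 10.77.
Sorption retards both mechanisms: v_R = v/R = 0.03695 m/day, D_R = D/R = 0.04383 m²/day.
Peak time from v_R²t² + 2D_R t − x² = 0: t = (√(D_R² + v_R²x²) − D_R)/v_R².
√(D_R² + v_R²x²) = √(0.04383² + 0.03695² × 24.5²) = 0.9063; v_R² = 0.001365.
t = (0.9063 − 0.04383)/0.001365 = 632 days.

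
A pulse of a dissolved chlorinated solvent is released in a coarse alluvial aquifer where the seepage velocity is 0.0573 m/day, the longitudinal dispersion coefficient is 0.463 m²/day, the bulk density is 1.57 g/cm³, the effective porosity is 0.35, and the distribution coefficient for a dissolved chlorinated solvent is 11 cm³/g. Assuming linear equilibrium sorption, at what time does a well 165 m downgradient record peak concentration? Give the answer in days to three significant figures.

Retardation factor R = 1 + ρ_b·K_d/n = 1 + 1.57 × 11/0.35 = 50.34.
Sorption retards both mechanisms: v_R = v/R = 0.001138 m/day, D_R = D/R = 0.009197 m²/day.
Peak time from v_R²t² + 2D_R t − x² = 0: t = (√(D_R² + v_R²x²) − D_R)/v_R².
√(D_R² + v_R²x²) = √(0.009197² + 0.001138² × 165²) = 0.1880; v_R² = 1.295e-06.
t = (0.1880 − 0.009197)/1.295e-06 = 138000 days.

138000 days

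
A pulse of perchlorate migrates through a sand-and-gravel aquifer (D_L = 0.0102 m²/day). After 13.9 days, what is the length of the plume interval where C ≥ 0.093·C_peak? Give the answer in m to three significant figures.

2.32 m

The plume is Gaussian with σ = √(2Dt) = √(2 × 0.0102 × 13.9) = 0.5325 m.
C/C_peak = exp(−Δx²/(2σ²)) = 0.093 ⇒ Δx = σ·√(−2 ln 0.093) = 0.5325 × 2.180 = 1.161 m.
Width = 2Δx = 2.32 m.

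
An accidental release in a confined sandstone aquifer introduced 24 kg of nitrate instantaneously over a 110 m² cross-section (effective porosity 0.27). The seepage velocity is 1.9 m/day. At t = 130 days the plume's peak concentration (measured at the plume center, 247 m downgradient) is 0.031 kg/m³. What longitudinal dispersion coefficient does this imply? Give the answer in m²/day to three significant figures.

0.416 m²/day

At the plume center C_max = M/(n_e·A·√(4πDt)), so D = M²/(4πt·(n_e·A·C_max)²).
n_e·A·C_max = 0.27 × 110 × 0.031 = 0.9207 kg/m.
D = 24²/(4π × 130 × 0.9207²) = 0.416 m²/day.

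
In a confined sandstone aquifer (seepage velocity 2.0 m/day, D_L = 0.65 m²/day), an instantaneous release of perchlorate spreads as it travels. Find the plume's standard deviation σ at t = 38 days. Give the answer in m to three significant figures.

Dispersive spreading gives a Gaussian with σ² = 2Dt; advection only shifts the center.
σ = √(2 × 0.65 × 38) = 7.03 m.

7.03 m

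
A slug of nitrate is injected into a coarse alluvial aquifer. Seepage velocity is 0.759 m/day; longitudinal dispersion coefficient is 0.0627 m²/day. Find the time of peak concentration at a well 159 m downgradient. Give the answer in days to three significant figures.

209 days

For the 1D instantaneous-source solution, setting ∂C/∂t = 0 at fixed x gives v²t² + 2Dt − x² = 0, so t = (√(D² + v²x²) − D)/v².
√(D² + v²x²) = √(0.0627² + 0.759² × 159²) = 120.7; v² = 0.576081.
t = (120.7 − 0.0627)/0.576081 = 209 days (vs. the pure-advection estimate x/v = 209 d).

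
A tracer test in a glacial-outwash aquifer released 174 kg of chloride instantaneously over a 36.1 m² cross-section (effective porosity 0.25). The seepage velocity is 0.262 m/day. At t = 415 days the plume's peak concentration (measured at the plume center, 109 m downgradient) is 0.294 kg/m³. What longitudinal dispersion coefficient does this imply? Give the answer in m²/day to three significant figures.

At the plume center C_max = M/(n_e·A·√(4πDt)), so D = M²/(4πt·(n_e·A·C_max)²).
n_e·A·C_max = 0.25 × 36.1 × 0.294 = 2.653 kg/m.
D = 174²/(4π × 415 × 2.653²) = 0.825 m²/day.

0.825 m²/day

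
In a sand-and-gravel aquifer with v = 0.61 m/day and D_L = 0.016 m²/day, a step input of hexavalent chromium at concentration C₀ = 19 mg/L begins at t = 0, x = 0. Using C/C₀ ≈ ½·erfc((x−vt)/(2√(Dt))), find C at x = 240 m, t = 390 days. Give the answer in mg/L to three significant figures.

5.25 mg/L

For a continuous step input, C/C₀ ≈ ½·erfc((x−vt)/(2√(Dt))).
vt = 0.61 × 390 = 237.9 m and 2√(Dt) = 2√(0.016 × 390) = 4.996 m.
Argument (x−vt)/(2√(Dt)) = (240 − 237.9)/4.996 = 0.4203; ½·erfc(0.4203) = 0.2761.
C = 19 × 0.2761 = 5.25 mg/L.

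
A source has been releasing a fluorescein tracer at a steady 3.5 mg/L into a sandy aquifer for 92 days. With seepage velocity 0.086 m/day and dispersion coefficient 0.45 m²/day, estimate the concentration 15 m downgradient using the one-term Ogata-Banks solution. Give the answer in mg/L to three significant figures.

For a continuous step input, C/C₀ ≈ ½·erfc((x−vt)/(2√(Dt))).
vt = 0.086 × 92 = 7.912 m and 2√(Dt) = 2√(0.45 × 92) = 12.87 m.
Argument (x−vt)/(2√(Dt)) = (15 − 7.912)/12.87 = 0.5507; ½·erfc(0.5507) = 0.2180.
C = 3.5 × 0.2180 = 0.763 mg/L.

0.763 mg/L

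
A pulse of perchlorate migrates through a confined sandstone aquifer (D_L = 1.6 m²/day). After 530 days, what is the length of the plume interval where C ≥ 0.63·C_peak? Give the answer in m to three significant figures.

79.2 m

The plume is Gaussian with σ = √(2Dt) = √(2 × 1.6 × 530) = 41.18 m.
C/C_peak = exp(−Δx²/(2σ²)) = 0.63 ⇒ Δx = σ·√(−2 ln 0.63) = 41.18 × 0.9613 = 39.59 m.
Width = 2Δx = 79.2 m.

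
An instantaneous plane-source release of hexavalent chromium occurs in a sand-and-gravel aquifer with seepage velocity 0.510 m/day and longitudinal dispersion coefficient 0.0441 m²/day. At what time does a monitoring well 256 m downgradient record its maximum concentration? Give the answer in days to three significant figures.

For the 1D instantaneous-source solution, setting ∂C/∂t = 0 at fixed x gives v²t² + 2Dt − x² = 0, so t = (√(D² + v²x²) − D)/v².
√(D² + v²x²) = √(0.0441² + 0.510² × 256²) = 130.6; v² = 0.2601.
t = (130.6 − 0.0441)/0.2601 = 502 days (vs. the pure-advection estimate x/v = 502 d).

502 days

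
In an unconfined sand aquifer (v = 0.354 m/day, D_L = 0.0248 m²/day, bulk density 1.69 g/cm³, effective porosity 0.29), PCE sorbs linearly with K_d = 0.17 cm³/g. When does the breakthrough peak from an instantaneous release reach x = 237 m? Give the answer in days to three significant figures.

1330 days

Retardation factor R = 1 + ρ_b·K_d/n = 1 + 1.69 × 0.17/0.29 = 1.991.
Sorption retards both mechanisms: v_R = v/R = 0.1778 m/day, D_R = D/R = 0.01246 m²/day.
Peak time from v_R²t² + 2D_R t − x² = 0: t = (√(D_R² + v_R²x²) − D_R)/v_R².
√(D_R² + v_R²x²) = √(0.01246² + 0.1778² × 237²) = 42.14; v_R² = 0.03161.
t = (42.14 − 0.01246)/0.03161 = 1330 days.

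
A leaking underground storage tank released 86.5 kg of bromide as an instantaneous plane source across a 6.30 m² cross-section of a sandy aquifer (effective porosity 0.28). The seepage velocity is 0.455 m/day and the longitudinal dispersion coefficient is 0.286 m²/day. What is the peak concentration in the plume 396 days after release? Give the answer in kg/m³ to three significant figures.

The peak of an instantaneous 1D plume sits at x = vt; there the Gaussian factor is 1 and C_max = M/(n_e·A·√(4πDt)), where n_e·A is the pore area the mass is dissolved in.
√(4πDt) = √(4π × 0.286 × 396) = 37.73 m, so C_max = 86.5/(0.28 × 6.30 × 37.73) = 1.30 kg/m³.

1.30 kg/m³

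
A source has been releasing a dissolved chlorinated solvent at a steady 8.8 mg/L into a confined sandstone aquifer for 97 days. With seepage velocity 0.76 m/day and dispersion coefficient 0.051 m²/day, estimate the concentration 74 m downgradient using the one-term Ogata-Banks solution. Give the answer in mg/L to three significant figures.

For a continuous step input, C/C₀ ≈ ½·erfc((x−vt)/(2√(Dt))).
vt = 0.76 × 97 = 73.72 m and 2√(Dt) = 2√(0.051 × 97) = 4.448 m.
Argument (x−vt)/(2√(Dt)) = (74 − 73.72)/4.448 = 0.06295; ½·erfc(0.06295) = 0.4645.
C = 8.8 × 0.4645 = 4.09 mg/L.

4.09 mg/L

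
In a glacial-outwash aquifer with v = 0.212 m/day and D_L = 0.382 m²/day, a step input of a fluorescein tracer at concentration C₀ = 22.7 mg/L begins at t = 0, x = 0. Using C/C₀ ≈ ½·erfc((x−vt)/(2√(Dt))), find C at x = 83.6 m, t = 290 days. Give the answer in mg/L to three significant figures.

1.56 mg/L

For a continuous step input, C/C₀ ≈ ½·erfc((x−vt)/(2√(Dt))).
vt = 0.212 × 290 = 61.48 m and 2√(Dt) = 2√(0.382 × 290) = 21.05 m.
Argument (x−vt)/(2√(Dt)) = (83.6 − 61.48)/21.05 = 1.051; ½·erfc(1.051) = 0.06859.
C = 22.7 × 0.06859 = 1.56 mg/L.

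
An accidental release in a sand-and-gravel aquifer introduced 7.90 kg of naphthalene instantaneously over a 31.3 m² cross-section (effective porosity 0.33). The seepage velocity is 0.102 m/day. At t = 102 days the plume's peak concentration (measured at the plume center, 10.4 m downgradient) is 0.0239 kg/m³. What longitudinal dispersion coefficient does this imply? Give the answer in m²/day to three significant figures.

At the plume center C_max = M/(n_e·A·√(4πDt)), so D = M²/(4πt·(n_e·A·C_max)²).
n_e·A·C_max = 0.33 × 31.3 × 0.0239 = 0.2469 kg/m.
D = 7.90²/(4π × 102 × 0.2469²) = 0.799 m²/day.

0.799 m²/day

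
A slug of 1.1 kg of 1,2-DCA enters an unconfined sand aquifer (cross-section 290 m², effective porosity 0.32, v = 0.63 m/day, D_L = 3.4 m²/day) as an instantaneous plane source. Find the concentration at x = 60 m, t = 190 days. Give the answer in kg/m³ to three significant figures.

For an instantaneous plane source, C(x,t) = M/(n_e·A·√(4πDt)) · exp(−(x−vt)²/(4Dt)), with n_e·A the pore (flow) area.
Plume center vt = 0.63 × 190 = 119.7 m, so the well at 60 m is 59.7 m upgradient of the peak.
√(4πDt) = 90.10 m, giving peak height M/(n_e·A·√(4πDt)) = 1.1/(0.32 × 290 × 90.10) = 0.0001316 kg/m³.
(x−vt)²/(4Dt) = (-59.7)²/(4 × 3.4 × 190) = 1.379; exp(−1.379) = 0.2518.
C = 0.0001316 × 0.2518 = 3.31e-05 kg/m³.

3.31e-05 kg/m³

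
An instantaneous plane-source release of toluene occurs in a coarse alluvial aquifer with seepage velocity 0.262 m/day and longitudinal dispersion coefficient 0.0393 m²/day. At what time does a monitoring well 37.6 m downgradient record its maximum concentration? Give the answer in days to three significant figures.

For the 1D instantaneous-source solution, setting ∂C/∂t = 0 at fixed x gives v²t² + 2Dt − x² = 0, so t = (√(D² + v²x²) − D)/v².
√(D² + v²x²) = √(0.0393² + 0.262² × 37.6²) = 9.851; v² = 0.068644.
t = (9.851 − 0.0393)/0.068644 = 143 days (vs. the pure-advection estimate x/v = 144 d).

143 days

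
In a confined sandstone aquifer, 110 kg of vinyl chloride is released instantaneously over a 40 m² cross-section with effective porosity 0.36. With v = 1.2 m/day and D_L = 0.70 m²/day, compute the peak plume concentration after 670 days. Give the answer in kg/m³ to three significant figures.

0.0995 kg/m³

The peak of an instantaneous 1D plume sits at x = vt; there the Gaussian factor is 1 and C_max = M/(n_e·A·√(4πDt)), where n_e·A is the pore area the mass is dissolved in.
√(4πDt) = √(4π × 0.70 × 670) = 76.77 m, so C_max = 110/(0.36 × 40 × 76.77) = 0.0995 kg/m³.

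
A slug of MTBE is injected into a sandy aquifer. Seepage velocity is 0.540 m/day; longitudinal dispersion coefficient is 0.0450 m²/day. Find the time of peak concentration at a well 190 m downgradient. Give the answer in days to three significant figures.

352 days

For the 1D instantaneous-source solution, setting ∂C/∂t = 0 at fixed x gives v²t² + 2Dt − x² = 0, so t = (√(D² + v²x²) − D)/v².
√(D² + v²x²) = √(0.0450² + 0.540² × 190²) = 102.6; v² = 0.2916.
t = (102.6 − 0.0450)/0.2916 = 352 days (vs. the pure-advection estimate x/v = 352 d).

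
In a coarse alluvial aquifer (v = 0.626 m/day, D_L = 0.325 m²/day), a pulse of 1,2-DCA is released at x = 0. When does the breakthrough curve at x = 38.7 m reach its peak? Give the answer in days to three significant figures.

For the 1D instantaneous-source solution, setting ∂C/∂t = 0 at fixed x gives v²t² + 2Dt − x² = 0, so t = (√(D² + v²x²) − D)/v².
√(D² + v²x²) = √(0.325² + 0.626² × 38.7²) = 24.23; v² = 0.391876.
t = (24.23 − 0.325)/0.391876 = 61.0 days (vs. the pure-advection estimate x/v = 61.8 d).

61.0 days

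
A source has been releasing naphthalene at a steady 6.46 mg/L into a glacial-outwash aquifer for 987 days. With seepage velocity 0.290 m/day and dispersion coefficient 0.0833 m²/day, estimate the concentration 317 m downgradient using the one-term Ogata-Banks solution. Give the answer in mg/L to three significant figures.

For a continuous step input, C/C₀ ≈ ½·erfc((x−vt)/(2√(Dt))).
vt = 0.290 × 987 = 286.23 m and 2√(Dt) = 2√(0.0833 × 987) = 18.13 m.
Argument (x−vt)/(2√(Dt)) = (317 − 286.23)/18.13 = 1.697; ½·erfc(1.697) = 0.008199.
C = 6.46 × 0.008199 = 0.0530 mg/L.

0.0530 mg/L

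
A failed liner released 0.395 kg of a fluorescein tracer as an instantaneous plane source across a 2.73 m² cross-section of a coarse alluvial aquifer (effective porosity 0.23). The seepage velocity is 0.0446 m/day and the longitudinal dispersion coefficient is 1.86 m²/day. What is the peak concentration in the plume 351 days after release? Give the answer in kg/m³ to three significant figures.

The peak of an instantaneous 1D plume sits at x = vt; there the Gaussian factor is 1 and C_max = M/(n_e·A·√(4πDt)), where n_e·A is the pore area the mass is dissolved in.
√(4πDt) = √(4π × 1.86 × 351) = 90.58 m, so C_max = 0.395/(0.23 × 2.73 × 90.58) = 0.00695 kg/m³.

0.00695 kg/m³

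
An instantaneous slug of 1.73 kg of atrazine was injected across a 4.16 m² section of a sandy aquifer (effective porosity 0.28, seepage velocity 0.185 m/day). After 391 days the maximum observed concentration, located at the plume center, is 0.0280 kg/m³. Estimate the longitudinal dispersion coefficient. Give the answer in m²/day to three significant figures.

0.573 m²/day

At the plume center C_max = M/(n_e·A·√(4πDt)), so D = M²/(4πt·(n_e·A·C_max)²).
n_e·A·C_max = 0.28 × 4.16 × 0.0280 = 0.03261 kg/m.
D = 1.73²/(4π × 391 × 0.03261²) = 0.573 m²/day.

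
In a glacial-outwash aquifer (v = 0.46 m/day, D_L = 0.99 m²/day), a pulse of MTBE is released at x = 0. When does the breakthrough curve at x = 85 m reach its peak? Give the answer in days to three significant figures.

180 days

For the 1D instantaneous-source solution, setting ∂C/∂t = 0 at fixed x gives v²t² + 2Dt − x² = 0, so t = (√(D² + v²x²) − D)/v².
√(D² + v²x²) = √(0.99² + 0.46² × 85²) = 39.11; v² = 0.2116.
t = (39.11 − 0.99)/0.2116 = 180 days (vs. the pure-advection estimate x/v = 185 d).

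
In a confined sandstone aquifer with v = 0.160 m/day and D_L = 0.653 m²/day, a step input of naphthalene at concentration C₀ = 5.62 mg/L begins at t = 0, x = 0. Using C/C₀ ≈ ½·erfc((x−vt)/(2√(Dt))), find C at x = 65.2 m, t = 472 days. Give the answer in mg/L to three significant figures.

3.72 mg/L

For a continuous step input, C/C₀ ≈ ½·erfc((x−vt)/(2√(Dt))).
vt = 0.160 × 472 = 75.52 m and 2√(Dt) = 2√(0.653 × 472) = 35.11 m.
Argument (x−vt)/(2√(Dt)) = (65.2 − 75.52)/35.11 = -0.2939; ½·erfc(-0.2939) = 0.6612.
C = 5.62 × 0.6612 = 3.72 mg/L.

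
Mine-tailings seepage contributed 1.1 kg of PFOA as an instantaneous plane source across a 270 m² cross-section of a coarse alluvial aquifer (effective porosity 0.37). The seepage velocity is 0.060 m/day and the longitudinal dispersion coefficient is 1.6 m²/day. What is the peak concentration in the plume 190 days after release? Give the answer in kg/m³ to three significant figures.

0.000178 kg/m³

The peak of an instantaneous 1D plume sits at x = vt; there the Gaussian factor is 1 and C_max = M/(n_e·A·√(4πDt)), where n_e·A is the pore area the mass is dissolved in.
√(4πDt) = √(4π × 1.6 × 190) = 61.81 m, so C_max = 1.1/(0.37 × 270 × 61.81) = 0.000178 kg/m³.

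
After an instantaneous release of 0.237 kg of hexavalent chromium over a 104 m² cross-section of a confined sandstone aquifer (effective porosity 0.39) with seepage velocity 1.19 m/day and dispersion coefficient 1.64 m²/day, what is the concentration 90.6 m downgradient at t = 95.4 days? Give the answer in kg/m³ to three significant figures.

5.69e-05 kg/m³

For an instantaneous plane source, C(x,t) = M/(n_e·A·√(4πDt)) · exp(−(x−vt)²/(4Dt)), with n_e·A the pore (flow) area.
Plume center vt = 1.19 × 95.4 = 113.526 m, so the well at 90.6 m is 22.926 m upgradient of the peak.
√(4πDt) = 44.34 m, giving peak height M/(n_e·A·√(4πDt)) = 0.237/(0.39 × 104 × 44.34) = 0.0001318 kg/m³.
(x−vt)²/(4Dt) = (-22.926)²/(4 × 1.64 × 95.4) = 0.8399; exp(−0.8399) = 0.4318.
C = 0.0001318 × 0.4318 = 5.69e-05 kg/m³.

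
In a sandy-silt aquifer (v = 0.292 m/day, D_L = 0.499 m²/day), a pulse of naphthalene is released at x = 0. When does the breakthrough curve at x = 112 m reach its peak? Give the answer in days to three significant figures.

378 days

For the 1D instantaneous-source solution, setting ∂C/∂t = 0 at fixed x gives v²t² + 2Dt − x² = 0, so t = (√(D² + v²x²) − D)/v².
√(D² + v²x²) = √(0.499² + 0.292² × 112²) = 32.71; v² = 0.085264.
t = (32.71 − 0.499)/0.085264 = 378 days (vs. the pure-advection estimate x/v = 384 d).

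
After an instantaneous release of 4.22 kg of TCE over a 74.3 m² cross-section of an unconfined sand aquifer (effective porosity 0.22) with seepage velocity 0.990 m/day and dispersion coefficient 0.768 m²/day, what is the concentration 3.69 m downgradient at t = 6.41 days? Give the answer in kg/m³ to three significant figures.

For an instantaneous plane source, C(x,t) = M/(n_e·A·√(4πDt)) · exp(−(x−vt)²/(4Dt)), with n_e·A the pore (flow) area.
Plume center vt = 0.990 × 6.41 = 6.3459 m, so the well at 3.69 m is 2.6559 m upgradient of the peak.
√(4πDt) = 7.865 m, giving peak height M/(n_e·A·√(4πDt)) = 4.22/(0.22 × 74.3 × 7.865) = 0.03282 kg/m³.
(x−vt)²/(4Dt) = (-2.6559)²/(4 × 0.768 × 6.41) = 0.3582; exp(−0.3582) = 0.6989.
C = 0.03282 × 0.6989 = 0.0229 kg/m³.

0.0229 kg/m³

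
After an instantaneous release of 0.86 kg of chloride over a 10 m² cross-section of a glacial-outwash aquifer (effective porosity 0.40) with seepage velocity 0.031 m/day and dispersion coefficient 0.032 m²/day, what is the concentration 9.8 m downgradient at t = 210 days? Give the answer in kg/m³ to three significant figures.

0.0156 kg/m³

For an instantaneous plane source, C(x,t) = M/(n_e·A·√(4πDt)) · exp(−(x−vt)²/(4Dt)), with n_e·A the pore (flow) area.
Plume center vt = 0.031 × 210 = 6.51 m, so the well at 9.8 m is 3.29 m downgradient of the peak.
√(4πDt) = 9.189 m, giving peak height M/(n_e·A·√(4πDt)) = 0.86/(0.40 × 10 × 9.189) = 0.02340 kg/m³.
(x−vt)²/(4Dt) = (3.29)²/(4 × 0.032 × 210) = 0.4027; exp(−0.4027) = 0.6685.
C = 0.02340 × 0.6685 = 0.0156 kg/m³.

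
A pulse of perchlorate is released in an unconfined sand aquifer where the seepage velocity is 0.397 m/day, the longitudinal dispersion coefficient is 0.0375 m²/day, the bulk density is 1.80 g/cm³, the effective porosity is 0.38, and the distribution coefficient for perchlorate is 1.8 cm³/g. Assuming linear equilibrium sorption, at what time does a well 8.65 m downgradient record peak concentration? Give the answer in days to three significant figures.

Retardation factor R = 1 + ρ_b·K_d/n = 1 + 1.80 × 1.8/0.38 = 9.526.
Sorption retards both mechanisms: v_R = v/R = 0.04168 m/day, D_R = D/R = 0.003937 m²/day.
Peak time from v_R²t² + 2D_R t − x² = 0: t = (√(D_R² + v_R²x²) − D_R)/v_R².
√(D_R² + v_R²x²) = √(0.003937² + 0.04168² × 8.65²) = 0.3606; v_R² = 0.001737.
t = (0.3606 − 0.003937)/0.001737 = 205 days.

205 days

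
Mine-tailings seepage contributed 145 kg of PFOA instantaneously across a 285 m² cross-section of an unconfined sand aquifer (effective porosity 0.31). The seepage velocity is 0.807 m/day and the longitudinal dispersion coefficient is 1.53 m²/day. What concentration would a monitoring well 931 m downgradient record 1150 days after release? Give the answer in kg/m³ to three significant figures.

For an instantaneous plane source, C(x,t) = M/(n_e·A·√(4πDt)) · exp(−(x−vt)²/(4Dt)), with n_e·A the pore (flow) area.
Plume center vt = 0.807 × 1150 = 928.05 m, so the well at 931 m is 2.95 m downgradient of the peak.
√(4πDt) = 148.7 m, giving peak height M/(n_e·A·√(4πDt)) = 145/(0.31 × 285 × 148.7) = 0.01104 kg/m³.
(x−vt)²/(4Dt) = (2.95)²/(4 × 1.53 × 1150) = 0.001237; exp(−0.001237) = 0.9988.
C = 0.01104 × 0.9988 = 0.0110 kg/m³.

0.0110 kg/m³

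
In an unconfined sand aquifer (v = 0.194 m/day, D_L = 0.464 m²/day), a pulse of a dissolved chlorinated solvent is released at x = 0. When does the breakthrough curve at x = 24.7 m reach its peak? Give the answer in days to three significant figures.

For the 1D instantaneous-source solution, setting ∂C/∂t = 0 at fixed x gives v²t² + 2Dt − x² = 0, so t = (√(D² + v²x²) − D)/v².
√(D² + v²x²) = √(0.464² + 0.194² × 24.7²) = 4.814; v² = 0.037636.
t = (4.814 − 0.464)/0.037636 = 116 days (vs. the pure-advection estimate x/v = 127 d).

116 days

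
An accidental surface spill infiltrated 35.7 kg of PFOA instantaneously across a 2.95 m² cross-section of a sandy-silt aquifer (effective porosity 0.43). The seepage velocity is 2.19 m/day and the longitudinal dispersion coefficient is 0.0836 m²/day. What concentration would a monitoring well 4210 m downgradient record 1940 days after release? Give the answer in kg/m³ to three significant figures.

0.0627 kg/m³

For an instantaneous plane source, C(x,t) = M/(n_e·A·√(4πDt)) · exp(−(x−vt)²/(4Dt)), with n_e·A the pore (flow) area.
Plume center vt = 2.19 × 1940 = 4248.6 m, so the well at 4210 m is 38.6 m upgradient of the peak.
√(4πDt) = 45.14 m, giving peak height M/(n_e·A·√(4πDt)) = 35.7/(0.43 × 2.95 × 45.14) = 0.6235 kg/m³.
(x−vt)²/(4Dt) = (-38.6)²/(4 × 0.0836 × 1940) = 2.297; exp(−2.297) = 0.1006.
C = 0.6235 × 0.1006 = 0.0627 kg/m³.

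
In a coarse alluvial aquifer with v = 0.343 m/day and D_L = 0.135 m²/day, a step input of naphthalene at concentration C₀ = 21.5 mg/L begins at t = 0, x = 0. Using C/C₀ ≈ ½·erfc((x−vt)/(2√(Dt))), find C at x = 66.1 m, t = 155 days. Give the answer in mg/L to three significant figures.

For a continuous step input, C/C₀ ≈ ½·erfc((x−vt)/(2√(Dt))).
vt = 0.343 × 155 = 53.165 m and 2√(Dt) = 2√(0.135 × 155) = 9.149 m.
Argument (x−vt)/(2√(Dt)) = (66.1 − 53.165)/9.149 = 1.414; ½·erfc(1.414) = 0.02277.
C = 21.5 × 0.02277 = 0.490 mg/L.

0.490 mg/L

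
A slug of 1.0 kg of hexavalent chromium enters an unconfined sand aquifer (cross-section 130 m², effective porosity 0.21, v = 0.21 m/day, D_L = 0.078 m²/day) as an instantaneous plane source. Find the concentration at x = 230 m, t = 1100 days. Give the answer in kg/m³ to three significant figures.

0.00111 kg/m³

For an instantaneous plane source, C(x,t) = M/(n_e·A·√(4πDt)) · exp(−(x−vt)²/(4Dt)), with n_e·A the pore (flow) area.
Plume center vt = 0.21 × 1100 = 231 m, so the well at 230 m is 1 m upgradient of the peak.
√(4πDt) = 32.84 m, giving peak height M/(n_e·A·√(4πDt)) = 1.0/(0.21 × 130 × 32.84) = 0.001115 kg/m³.
(x−vt)²/(4Dt) = (-1)²/(4 × 0.078 × 1100) = 0.002914; exp(−0.002914) = 0.9971.
C = 0.001115 × 0.9971 = 0.00111 kg/m³.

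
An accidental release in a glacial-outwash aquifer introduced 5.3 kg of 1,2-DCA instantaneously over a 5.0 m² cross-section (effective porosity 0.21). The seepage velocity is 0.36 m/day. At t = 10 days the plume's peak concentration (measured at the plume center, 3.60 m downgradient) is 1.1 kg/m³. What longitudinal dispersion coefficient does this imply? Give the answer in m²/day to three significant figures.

0.168 m²/day

At the plume center C_max = M/(n_e·A·√(4πDt)), so D = M²/(4πt·(n_e·A·C_max)²).
n_e·A·C_max = 0.21 × 5.0 × 1.1 = 1.155 kg/m.
D = 5.3²/(4π × 10 × 1.155²) = 0.168 m²/day.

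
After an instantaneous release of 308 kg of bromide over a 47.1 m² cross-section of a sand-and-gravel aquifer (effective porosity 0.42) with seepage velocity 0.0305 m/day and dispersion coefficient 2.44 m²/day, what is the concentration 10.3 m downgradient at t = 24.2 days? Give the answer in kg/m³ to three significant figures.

0.388 kg/m³

For an instantaneous plane source, C(x,t) = M/(n_e·A·√(4πDt)) · exp(−(x−vt)²/(4Dt)), with n_e·A the pore (flow) area.
Plume center vt = 0.0305 × 24.2 = 0.7381 m, so the well at 10.3 m is 9.5619 m downgradient of the peak.
√(4πDt) = 27.24 m, giving peak height M/(n_e·A·√(4πDt)) = 308/(0.42 × 47.1 × 27.24) = 0.5716 kg/m³.
(x−vt)²/(4Dt) = (9.5619)²/(4 × 2.44 × 24.2) = 0.3871; exp(−0.3871) = 0.6790.
C = 0.5716 × 0.6790 = 0.388 kg/m³.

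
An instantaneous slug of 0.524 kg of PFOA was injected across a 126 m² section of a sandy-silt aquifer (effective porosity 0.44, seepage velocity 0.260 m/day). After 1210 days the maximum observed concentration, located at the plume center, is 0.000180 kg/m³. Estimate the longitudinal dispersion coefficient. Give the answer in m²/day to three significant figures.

At the plume center C_max = M/(n_e·A·√(4πDt)), so D = M²/(4πt·(n_e·A·C_max)²).
n_e·A·C_max = 0.44 × 126 × 0.000180 = 0.009979 kg/m.
D = 0.524²/(4π × 1210 × 0.009979²) = 0.181 m²/day.

0.181 m²/day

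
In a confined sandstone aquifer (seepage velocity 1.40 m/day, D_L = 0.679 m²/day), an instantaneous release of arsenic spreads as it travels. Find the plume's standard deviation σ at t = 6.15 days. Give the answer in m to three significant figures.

2.89 m

Dispersive spreading gives a Gaussian with σ² = 2Dt; advection only shifts the center.
σ = √(2 × 0.679 × 6.15) = 2.89 m.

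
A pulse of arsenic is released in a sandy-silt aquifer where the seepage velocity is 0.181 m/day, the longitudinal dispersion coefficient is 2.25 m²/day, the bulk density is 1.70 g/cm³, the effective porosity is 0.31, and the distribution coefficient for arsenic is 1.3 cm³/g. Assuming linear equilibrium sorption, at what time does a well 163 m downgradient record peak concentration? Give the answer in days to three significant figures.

Retardation factor R = 1 + ρ_b·K_d/n = 1 + 1.70 × 1.3/0.31 = 8.129.
Sorption retards both mechanisms: v_R = v/R = 0.02227 m/day, D_R = D/R = 0.2768 m²/day.
Peak time from v_R²t² + 2D_R t − x² = 0: t = (√(D_R² + v_R²x²) − D_R)/v_R².
√(D_R² + v_R²x²) = √(0.2768² + 0.02227² × 163²) = 3.641; v_R² = 0.0004960.
t = (3.641 − 0.2768)/0.0004960 = 6780 days.

6780 days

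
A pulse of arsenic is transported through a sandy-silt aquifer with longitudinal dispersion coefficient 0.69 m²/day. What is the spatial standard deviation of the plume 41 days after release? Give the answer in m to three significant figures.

7.52 m

Dispersive spreading gives a Gaussian with σ² = 2Dt; advection only shifts the center.
σ = √(2 × 0.69 × 41) = 7.52 m.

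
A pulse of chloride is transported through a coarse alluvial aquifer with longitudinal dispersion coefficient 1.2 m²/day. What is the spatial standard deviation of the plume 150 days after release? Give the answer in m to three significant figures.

Dispersive spreading gives a Gaussian with σ² = 2Dt; advection only shifts the center.
σ = √(2 × 1.2 × 150) = 19.0 m.

19.0 m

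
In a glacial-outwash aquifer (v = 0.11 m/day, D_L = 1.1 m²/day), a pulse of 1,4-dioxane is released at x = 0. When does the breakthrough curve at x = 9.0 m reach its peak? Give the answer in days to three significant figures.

31.4 days

For the 1D instantaneous-source solution, setting ∂C/∂t = 0 at fixed x gives v²t² + 2Dt − x² = 0, so t = (√(D² + v²x²) − D)/v².
√(D² + v²x²) = √(1.1² + 0.11² × 9.0²) = 1.480; v² = 0.0121.
t = (1.480 − 1.1)/0.0121 = 31.4 days (vs. the pure-advection estimate x/v = 81.8 d).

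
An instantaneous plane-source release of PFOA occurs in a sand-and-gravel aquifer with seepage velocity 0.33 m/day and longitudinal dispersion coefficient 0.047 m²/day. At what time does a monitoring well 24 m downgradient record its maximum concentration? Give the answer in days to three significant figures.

72.3 days

For the 1D instantaneous-source solution, setting ∂C/∂t = 0 at fixed x gives v²t² + 2Dt − x² = 0, so t = (√(D² + v²x²) − D)/v².
√(D² + v²x²) = √(0.047² + 0.33² × 24²) = 7.920; v² = 0.1089.
t = (7.920 − 0.047)/0.1089 = 72.3 days (vs. the pure-advection estimate x/v = 72.7 d).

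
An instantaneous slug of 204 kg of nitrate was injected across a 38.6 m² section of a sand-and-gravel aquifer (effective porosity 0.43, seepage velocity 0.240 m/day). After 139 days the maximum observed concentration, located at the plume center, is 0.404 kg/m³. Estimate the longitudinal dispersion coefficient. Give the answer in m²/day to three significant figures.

At the plume center C_max = M/(n_e·A·√(4πDt)), so D = M²/(4πt·(n_e·A·C_max)²).
n_e·A·C_max = 0.43 × 38.6 × 0.404 = 6.706 kg/m.
D = 204²/(4π × 139 × 6.706²) = 0.530 m²/day.

0.530 m²/day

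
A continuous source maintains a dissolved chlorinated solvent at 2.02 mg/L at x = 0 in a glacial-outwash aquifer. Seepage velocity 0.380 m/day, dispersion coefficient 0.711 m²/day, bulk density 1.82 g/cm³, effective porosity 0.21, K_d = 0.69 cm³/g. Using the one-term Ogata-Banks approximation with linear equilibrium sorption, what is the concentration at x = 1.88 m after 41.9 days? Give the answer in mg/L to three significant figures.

Retardation factor R = 1 + ρ_b·K_d/n = 1 + 1.82 × 0.69/0.21 = 6.980.
Sorption retards both mechanisms: v_R = v/R = 0.05444 m/day, D_R = D/R = 0.1019 m²/day.
v_R·t = 0.05444 × 41.9 = 2.281036 m; 2√(D_R t) = 4.133 m; argument = (1.88 − 2.281036)/4.133 = -0.09703.
C = C₀ × ½·erfc(-0.09703) = 2.02 × 0.5546 = 1.12 mg/L.

1.12 mg/L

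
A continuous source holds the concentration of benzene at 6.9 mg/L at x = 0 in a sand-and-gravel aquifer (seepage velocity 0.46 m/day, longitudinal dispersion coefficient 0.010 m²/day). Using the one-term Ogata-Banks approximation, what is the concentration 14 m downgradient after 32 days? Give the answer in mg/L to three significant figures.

For a continuous step input, C/C₀ ≈ ½·erfc((x−vt)/(2√(Dt))).
vt = 0.46 × 32 = 14.72 m and 2√(Dt) = 2√(0.010 × 32) = 1.131 m.
Argument (x−vt)/(2√(Dt)) = (14 − 14.72)/1.131 = -0.6366; ½·erfc(-0.6366) = 0.8160.
C = 6.9 × 0.8160 = 5.63 mg/L.

5.63 mg/L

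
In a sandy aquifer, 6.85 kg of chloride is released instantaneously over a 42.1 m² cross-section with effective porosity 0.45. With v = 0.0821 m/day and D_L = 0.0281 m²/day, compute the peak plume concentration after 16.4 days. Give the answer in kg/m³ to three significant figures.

The peak of an instantaneous 1D plume sits at x = vt; there the Gaussian factor is 1 and C_max = M/(n_e·A·√(4πDt)), where n_e·A is the pore area the mass is dissolved in.
√(4πDt) = √(4π × 0.0281 × 16.4) = 2.406 m, so C_max = 6.85/(0.45 × 42.1 × 2.406) = 0.150 kg/m³.

0.150 kg/m³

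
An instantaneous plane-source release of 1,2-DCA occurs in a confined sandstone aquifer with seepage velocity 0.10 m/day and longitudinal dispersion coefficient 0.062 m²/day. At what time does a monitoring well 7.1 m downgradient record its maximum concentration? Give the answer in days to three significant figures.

65.1 days

For the 1D instantaneous-source solution, setting ∂C/∂t = 0 at fixed x gives v²t² + 2Dt − x² = 0, so t = (√(D² + v²x²) − D)/v².
√(D² + v²x²) = √(0.062² + 0.10² × 7.1²) = 0.7127; v² = 0.01.
t = (0.7127 − 0.062)/0.01 = 65.1 days (vs. the pure-advection estimate x/v = 71.0 d).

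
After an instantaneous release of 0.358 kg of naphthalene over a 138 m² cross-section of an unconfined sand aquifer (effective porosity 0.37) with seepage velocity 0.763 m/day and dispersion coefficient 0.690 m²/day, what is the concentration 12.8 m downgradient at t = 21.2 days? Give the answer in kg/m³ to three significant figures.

For an instantaneous plane source, C(x,t) = M/(n_e·A·√(4πDt)) · exp(−(x−vt)²/(4Dt)), with n_e·A the pore (flow) area.
Plume center vt = 0.763 × 21.2 = 16.1756 m, so the well at 12.8 m is 3.3756 m upgradient of the peak.
√(4πDt) = 13.56 m, giving peak height M/(n_e·A·√(4πDt)) = 0.358/(0.37 × 138 × 13.56) = 0.0005171 kg/m³.
(x−vt)²/(4Dt) = (-3.3756)²/(4 × 0.690 × 21.2) = 0.1947; exp(−0.1947) = 0.8231.
C = 0.0005171 × 0.8231 = 0.000426 kg/m³.

0.000426 kg/m³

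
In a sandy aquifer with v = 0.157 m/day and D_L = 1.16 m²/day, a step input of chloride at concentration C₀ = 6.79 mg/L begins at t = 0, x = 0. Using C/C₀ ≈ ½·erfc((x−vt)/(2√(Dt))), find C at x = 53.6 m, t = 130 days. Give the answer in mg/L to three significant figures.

For a continuous step input, C/C₀ ≈ ½·erfc((x−vt)/(2√(Dt))).
vt = 0.157 × 130 = 20.41 m and 2√(Dt) = 2√(1.16 × 130) = 24.56 m.
Argument (x−vt)/(2√(Dt)) = (53.6 − 20.41)/24.56 = 1.351; ½·erfc(1.351) = 0.02803.
C = 6.79 × 0.02803 = 0.190 mg/L.

0.190 mg/L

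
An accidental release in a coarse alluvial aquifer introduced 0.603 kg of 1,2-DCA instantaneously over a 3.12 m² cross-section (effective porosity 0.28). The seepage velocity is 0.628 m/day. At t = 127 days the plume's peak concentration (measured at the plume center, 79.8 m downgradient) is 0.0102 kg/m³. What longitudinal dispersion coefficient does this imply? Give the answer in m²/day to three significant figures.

2.87 m²/day

At the plume center C_max = M/(n_e·A·√(4πDt)), so D = M²/(4πt·(n_e·A·C_max)²).
n_e·A·C_max = 0.28 × 3.12 × 0.0102 = 0.008911 kg/m.
D = 0.603²/(4π × 127 × 0.008911²) = 2.87 m²/day.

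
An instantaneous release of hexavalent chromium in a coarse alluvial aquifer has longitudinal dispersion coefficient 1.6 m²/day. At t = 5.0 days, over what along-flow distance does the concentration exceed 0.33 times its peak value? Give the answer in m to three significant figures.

11.9 m

The plume is Gaussian with σ = √(2Dt) = √(2 × 1.6 × 5.0) = 4.000 m.
C/C_peak = exp(−Δx²/(2σ²)) = 0.33 ⇒ Δx = σ·√(−2 ln 0.33) = 4.000 × 1.489 = 5.956 m.
Width = 2Δx = 11.9 m.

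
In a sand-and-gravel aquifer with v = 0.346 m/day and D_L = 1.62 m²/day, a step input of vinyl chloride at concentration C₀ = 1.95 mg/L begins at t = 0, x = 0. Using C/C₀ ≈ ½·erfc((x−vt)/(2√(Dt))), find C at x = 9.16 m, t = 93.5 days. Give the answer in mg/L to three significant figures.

1.77 mg/L

For a continuous step input, C/C₀ ≈ ½·erfc((x−vt)/(2√(Dt))).
vt = 0.346 × 93.5 = 32.351 m and 2√(Dt) = 2√(1.62 × 93.5) = 24.61 m.
Argument (x−vt)/(2√(Dt)) = (9.16 − 32.351)/24.61 = -0.9423; ½·erfc(-0.9423) = 0.9087.
C = 1.95 × 0.9087 = 1.77 mg/L.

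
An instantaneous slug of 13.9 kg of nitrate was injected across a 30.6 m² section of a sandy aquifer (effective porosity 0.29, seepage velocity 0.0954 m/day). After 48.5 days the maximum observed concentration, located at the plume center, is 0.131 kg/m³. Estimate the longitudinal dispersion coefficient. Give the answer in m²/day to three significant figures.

0.235 m²/day

At the plume center C_max = M/(n_e·A·√(4πDt)), so D = M²/(4πt·(n_e·A·C_max)²).
n_e·A·C_max = 0.29 × 30.6 × 0.131 = 1.162 kg/m.
D = 13.9²/(4π × 48.5 × 1.162²) = 0.235 m²/day.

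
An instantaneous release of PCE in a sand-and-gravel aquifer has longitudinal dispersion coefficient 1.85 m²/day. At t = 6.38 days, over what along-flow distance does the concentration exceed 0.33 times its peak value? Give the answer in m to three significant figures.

The plume is Gaussian with σ = √(2Dt) = √(2 × 1.85 × 6.38) = 4.859 m.
C/C_peak = exp(−Δx²/(2σ²)) = 0.33 ⇒ Δx = σ·√(−2 ln 0.33) = 4.859 × 1.489 = 7.235 m.
Width = 2Δx = 14.5 m.

14.5 m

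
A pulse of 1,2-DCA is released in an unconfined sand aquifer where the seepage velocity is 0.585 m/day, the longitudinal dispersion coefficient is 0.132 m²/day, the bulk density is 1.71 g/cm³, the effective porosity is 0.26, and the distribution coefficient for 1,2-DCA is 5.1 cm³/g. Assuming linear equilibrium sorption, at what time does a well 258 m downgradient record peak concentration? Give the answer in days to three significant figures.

15200 days

Retardation factor R = 1 + ρ_b·K_d/n = 1 + 1.71 × 5.1/0.26 = 34.54.
Sorption retards both mechanisms: v_R = v/R = 0.01694 m/day, D_R = D/R = 0.003822 m²/day.
Peak time from v_R²t² + 2D_R t − x² = 0: t = (√(D_R² + v_R²x²) − D_R)/v_R².
√(D_R² + v_R²x²) = √(0.003822² + 0.01694² × 258²) = 4.371; v_R² = 0.0002870.
t = (4.371 − 0.003822)/0.0002870 = 15200 days.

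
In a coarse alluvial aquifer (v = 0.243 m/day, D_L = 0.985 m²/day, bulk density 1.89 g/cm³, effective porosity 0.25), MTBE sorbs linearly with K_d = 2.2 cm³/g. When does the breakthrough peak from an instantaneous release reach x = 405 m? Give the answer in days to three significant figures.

29100 days

Retardation factor R = 1 + ρ_b·K_d/n = 1 + 1.89 × 2.2/0.25 = 17.63.
Sorption retards both mechanisms: v_R = v/R = 0.01378 m/day, D_R = D/R = 0.05587 m²/day.
Peak time from v_R²t² + 2D_R t − x² = 0: t = (√(D_R² + v_R²x²) − D_R)/v_R².
√(D_R² + v_R²x²) = √(0.05587² + 0.01378² × 405²) = 5.581; v_R² = 0.0001899.
t = (5.581 − 0.05587)/0.0001899 = 29100 days.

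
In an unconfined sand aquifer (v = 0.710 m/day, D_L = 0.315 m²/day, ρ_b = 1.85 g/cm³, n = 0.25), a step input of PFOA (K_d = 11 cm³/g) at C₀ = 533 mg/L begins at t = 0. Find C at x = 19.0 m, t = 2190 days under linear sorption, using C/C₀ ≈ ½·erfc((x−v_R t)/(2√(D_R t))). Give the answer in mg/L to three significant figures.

Retardation factor R = 1 + ρ_b·K_d/n = 1 + 1.85 × 11/0.25 = 82.40.
Sorption retards both mechanisms: v_R = v/R = 0.008617 m/day, D_R = D/R = 0.003823 m²/day.
v_R·t = 0.008617 × 2190 = 18.87123 m; 2√(D_R t) = 5.787 m; argument = (19.0 − 18.87123)/5.787 = 0.02225.
C = C₀ × ½·erfc(0.02225) = 533 × 0.4874 = 260 mg/L.

260 mg/L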